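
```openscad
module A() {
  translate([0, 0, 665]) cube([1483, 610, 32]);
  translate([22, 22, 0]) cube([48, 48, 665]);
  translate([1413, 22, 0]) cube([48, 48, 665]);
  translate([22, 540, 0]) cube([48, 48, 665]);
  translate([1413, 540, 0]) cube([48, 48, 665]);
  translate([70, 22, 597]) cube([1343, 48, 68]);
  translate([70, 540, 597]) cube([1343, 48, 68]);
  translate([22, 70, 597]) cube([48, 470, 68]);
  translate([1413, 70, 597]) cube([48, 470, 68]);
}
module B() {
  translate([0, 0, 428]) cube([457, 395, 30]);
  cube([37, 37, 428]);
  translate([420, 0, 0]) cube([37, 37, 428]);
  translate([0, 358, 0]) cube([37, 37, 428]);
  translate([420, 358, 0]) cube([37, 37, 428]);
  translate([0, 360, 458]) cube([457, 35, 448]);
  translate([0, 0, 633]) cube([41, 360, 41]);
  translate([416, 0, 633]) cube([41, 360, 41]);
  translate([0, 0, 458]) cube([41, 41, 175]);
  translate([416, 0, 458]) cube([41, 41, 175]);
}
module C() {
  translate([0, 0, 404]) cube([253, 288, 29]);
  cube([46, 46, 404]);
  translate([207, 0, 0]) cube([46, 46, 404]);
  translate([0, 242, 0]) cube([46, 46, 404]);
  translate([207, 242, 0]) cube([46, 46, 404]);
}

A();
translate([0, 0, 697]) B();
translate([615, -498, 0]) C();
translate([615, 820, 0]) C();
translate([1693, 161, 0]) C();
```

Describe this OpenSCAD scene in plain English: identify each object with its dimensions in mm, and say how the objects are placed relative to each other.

A is a table with a 1483×610 mm rectangular top, 32 mm thick, top surface at z = 697 mm, supported by four 48×48 mm square legs, each inset 22 mm from the nearest pair of top edges, running from the floor. Four apron rails, 48 mm thick and 68 mm tall, run between adjacent legs with their top edges flush with the underside of the top and their outer faces flush with the legs' outer faces.

B is a chair. The seat is a 457×395×30 mm slab with its top at z = 458 mm, on four 37×37 mm corner legs (flush with the seat edges, standing on z = 0). A flat backrest 35 mm thick, 448 mm tall, spans the full seat width and rises from the seat top along its +y edge, rear face flush with the rear of the seat. Two armrests of 41×41 mm section run along each side from the seat's front edge to the front of the backrest, top faces 216 mm above the seat top and outer faces flush with the seat's x-edges; a 41×41 mm post under the front of each armrest stands on the seat at the front corner.

C is a four-legged stool. The seat is a 253×288×29 mm slab whose top surface is at z = 433 mm; four square legs, each 46×46 mm in cross-section, run from the floor (z = 0) to the underside of the seat, each flush with a corner of the seat.

The chair is on top of the table. Three stools sit around the table at the −y, +y, +x sides.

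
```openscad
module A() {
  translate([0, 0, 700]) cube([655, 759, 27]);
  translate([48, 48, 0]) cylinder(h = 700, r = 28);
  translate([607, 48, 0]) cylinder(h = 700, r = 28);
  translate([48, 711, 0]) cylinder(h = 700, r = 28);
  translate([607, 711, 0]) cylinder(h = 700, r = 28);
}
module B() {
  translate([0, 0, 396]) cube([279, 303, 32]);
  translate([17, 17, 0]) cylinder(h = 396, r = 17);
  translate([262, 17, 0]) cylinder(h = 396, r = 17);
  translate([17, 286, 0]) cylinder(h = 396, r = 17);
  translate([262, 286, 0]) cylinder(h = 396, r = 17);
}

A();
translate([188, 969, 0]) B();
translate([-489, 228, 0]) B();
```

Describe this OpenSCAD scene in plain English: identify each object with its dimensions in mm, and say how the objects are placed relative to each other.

A is a rectangular dining table. The top is 655×759×27 mm with its upper surface at z = 727 mm. It stands on four round legs of 56 mm diameter, each leg's bounding box inset 20 mm from the nearest pair of top edges, running from the floor to the underside of the top.

B is a simple wooden stool: a rectangular seat 279 mm (x) by 303 mm (y), 32 mm thick, top face at z = 428 mm, on four round legs, each 34 mm in diameter. The legs rest on z = 0, each leg's axis is inset half a diameter from the nearest pair of seat edges (so the leg's bounding box is flush with the corner).

Two stools sit around the table at the +y, −x sides.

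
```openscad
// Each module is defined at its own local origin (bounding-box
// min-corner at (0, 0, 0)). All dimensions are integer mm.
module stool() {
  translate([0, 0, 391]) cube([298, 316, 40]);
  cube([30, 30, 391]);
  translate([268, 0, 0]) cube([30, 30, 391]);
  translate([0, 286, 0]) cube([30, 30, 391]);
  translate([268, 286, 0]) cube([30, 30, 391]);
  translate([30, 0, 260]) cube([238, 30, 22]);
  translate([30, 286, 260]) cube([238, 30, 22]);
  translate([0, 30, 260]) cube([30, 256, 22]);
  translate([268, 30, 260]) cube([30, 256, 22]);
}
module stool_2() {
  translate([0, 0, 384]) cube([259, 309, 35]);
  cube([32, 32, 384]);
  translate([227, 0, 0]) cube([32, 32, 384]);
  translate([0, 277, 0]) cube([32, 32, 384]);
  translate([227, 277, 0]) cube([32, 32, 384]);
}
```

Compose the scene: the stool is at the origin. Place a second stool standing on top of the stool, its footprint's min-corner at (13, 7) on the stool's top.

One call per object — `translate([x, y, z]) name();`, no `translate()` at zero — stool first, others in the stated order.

stool();
translate([13, 7, 431]) stool_2();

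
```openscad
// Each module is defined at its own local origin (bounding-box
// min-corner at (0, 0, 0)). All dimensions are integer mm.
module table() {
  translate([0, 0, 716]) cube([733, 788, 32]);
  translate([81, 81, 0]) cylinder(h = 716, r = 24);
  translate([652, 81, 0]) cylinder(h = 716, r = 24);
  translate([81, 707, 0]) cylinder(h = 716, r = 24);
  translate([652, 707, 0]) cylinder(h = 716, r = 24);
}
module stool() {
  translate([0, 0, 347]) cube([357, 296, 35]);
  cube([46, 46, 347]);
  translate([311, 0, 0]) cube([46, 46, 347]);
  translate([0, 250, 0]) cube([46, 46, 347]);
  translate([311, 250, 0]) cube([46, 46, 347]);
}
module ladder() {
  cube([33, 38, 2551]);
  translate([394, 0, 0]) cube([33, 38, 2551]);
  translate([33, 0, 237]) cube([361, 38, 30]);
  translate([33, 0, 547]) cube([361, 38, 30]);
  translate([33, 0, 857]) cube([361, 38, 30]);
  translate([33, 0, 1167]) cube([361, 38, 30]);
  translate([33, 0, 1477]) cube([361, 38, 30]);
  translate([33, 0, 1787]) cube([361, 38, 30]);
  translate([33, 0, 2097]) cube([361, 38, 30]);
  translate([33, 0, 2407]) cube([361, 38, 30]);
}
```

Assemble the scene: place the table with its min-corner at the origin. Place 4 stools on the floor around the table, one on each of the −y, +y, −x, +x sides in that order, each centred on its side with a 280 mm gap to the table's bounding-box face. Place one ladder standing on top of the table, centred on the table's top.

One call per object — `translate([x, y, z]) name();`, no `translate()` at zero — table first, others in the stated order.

table();
translate([188, -576, 0]) stool();
translate([188, 1068, 0]) stool();
translate([-637, 246, 0]) stool();
translate([1013, 246, 0]) stool();
translate([153, 375, 748]) ladder();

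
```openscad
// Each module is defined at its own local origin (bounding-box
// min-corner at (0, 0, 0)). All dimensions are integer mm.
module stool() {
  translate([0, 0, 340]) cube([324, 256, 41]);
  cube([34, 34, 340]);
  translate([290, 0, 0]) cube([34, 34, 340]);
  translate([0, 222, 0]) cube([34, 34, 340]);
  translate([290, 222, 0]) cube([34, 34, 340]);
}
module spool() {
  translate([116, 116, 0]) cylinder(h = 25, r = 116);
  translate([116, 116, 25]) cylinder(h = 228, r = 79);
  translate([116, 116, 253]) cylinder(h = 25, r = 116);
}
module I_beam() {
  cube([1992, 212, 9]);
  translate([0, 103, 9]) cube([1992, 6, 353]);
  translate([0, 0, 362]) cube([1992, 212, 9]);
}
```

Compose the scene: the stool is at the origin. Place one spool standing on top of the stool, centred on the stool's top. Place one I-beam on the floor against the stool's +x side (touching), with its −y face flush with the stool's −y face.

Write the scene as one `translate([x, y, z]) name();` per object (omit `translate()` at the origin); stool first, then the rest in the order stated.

stool();
translate([46, 12, 381]) spool();
translate([324, 0, 0]) I_beam();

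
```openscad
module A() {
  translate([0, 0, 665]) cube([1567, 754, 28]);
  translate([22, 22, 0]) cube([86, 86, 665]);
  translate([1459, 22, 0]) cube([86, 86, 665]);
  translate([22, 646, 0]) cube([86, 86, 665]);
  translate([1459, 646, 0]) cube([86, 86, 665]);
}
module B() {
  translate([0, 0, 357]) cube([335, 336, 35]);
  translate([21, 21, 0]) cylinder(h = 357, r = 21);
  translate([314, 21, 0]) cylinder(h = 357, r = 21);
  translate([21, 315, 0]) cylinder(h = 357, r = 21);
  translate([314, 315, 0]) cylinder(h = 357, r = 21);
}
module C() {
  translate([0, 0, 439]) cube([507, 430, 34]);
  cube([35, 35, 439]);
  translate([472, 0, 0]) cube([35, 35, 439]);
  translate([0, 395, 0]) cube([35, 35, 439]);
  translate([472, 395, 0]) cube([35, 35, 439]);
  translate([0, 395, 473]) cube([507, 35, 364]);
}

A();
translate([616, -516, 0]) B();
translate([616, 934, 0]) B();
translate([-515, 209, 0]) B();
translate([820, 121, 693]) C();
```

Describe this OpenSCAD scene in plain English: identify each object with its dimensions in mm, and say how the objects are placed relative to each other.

A is a table with a 1567×754 mm rectangular top, 28 mm thick, top surface at z = 693 mm, supported by four 86×86 mm square legs, each inset 22 mm from the nearest pair of top edges, running from the floor.

B is a four-legged stool. The seat is 335×336 mm, 35 mm thick, top at z = 392 mm. It stands on four round legs, each 42 mm in diameter, from z = 0 to the seat underside, each leg's axis is inset half a diameter from the nearest pair of seat edges (so the leg's bounding box is flush with the corner).

C is a chair: 507×430 mm seat, 34 mm thick, top at z = 473 mm, on four 35 mm square corner legs flush with the seat edges. A 35 mm thick backrest slab spans the full seat width, extending 364 mm above the seat top, its back face flush with the seat's +y edge.

Three stools sit around the table at the −y, +y, −x sides. The chair is on top of the table.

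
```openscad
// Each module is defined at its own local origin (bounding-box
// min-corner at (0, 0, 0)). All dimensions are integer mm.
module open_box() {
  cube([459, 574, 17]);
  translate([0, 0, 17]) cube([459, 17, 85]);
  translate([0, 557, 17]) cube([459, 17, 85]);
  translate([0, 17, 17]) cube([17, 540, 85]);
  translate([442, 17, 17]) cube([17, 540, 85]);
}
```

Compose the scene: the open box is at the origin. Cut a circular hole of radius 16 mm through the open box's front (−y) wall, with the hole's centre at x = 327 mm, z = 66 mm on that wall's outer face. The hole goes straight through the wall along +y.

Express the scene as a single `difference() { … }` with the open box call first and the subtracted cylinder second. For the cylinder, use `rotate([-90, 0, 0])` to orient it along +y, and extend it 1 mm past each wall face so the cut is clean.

difference() {
  open_box();
  translate([327, -1, 66]) rotate([-90, 0, 0]) cylinder(h = 19, r = 16);
}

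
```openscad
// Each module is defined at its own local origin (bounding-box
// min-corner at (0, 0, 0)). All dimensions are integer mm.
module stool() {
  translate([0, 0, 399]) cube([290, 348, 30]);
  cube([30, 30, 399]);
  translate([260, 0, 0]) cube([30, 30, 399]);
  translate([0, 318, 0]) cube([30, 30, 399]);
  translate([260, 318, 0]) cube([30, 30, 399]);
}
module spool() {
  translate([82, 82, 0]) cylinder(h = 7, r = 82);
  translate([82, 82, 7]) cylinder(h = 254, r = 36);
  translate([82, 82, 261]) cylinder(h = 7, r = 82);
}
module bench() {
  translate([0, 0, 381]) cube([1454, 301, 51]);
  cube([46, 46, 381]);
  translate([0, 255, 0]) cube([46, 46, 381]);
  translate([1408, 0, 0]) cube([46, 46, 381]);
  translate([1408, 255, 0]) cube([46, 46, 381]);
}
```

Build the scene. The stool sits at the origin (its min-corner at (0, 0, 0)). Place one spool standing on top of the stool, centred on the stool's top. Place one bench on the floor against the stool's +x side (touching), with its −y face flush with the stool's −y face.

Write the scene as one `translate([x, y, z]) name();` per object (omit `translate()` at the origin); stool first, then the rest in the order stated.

stool();
translate([63, 92, 429]) spool();
translate([290, 0, 0]) bench();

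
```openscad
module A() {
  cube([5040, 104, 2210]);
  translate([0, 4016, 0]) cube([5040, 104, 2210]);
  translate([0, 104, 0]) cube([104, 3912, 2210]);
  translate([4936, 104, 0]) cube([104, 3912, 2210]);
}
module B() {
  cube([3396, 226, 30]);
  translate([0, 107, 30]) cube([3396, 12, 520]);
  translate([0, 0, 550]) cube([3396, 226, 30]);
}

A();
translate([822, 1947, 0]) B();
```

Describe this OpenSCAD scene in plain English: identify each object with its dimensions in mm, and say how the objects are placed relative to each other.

A is the wall frame of a small rectangular building: four walls, each 2210 mm tall and 104 mm thick, enclosing a footprint 5040 mm (x) by 4120 mm (y) outside-to-outside, with no floor or roof. The front and back walls (the −y and +y sides) span the full width; the two side walls fit between them.

B is an I-beam lying along x, 3396 mm long. Overall section height 580 mm. Two flanges 226 mm wide (y) and 30 mm thick, one on the floor and one at the top; a web 12 mm thick runs between them, centred on the flange width.

The I-beam sits inside the house frame, centred.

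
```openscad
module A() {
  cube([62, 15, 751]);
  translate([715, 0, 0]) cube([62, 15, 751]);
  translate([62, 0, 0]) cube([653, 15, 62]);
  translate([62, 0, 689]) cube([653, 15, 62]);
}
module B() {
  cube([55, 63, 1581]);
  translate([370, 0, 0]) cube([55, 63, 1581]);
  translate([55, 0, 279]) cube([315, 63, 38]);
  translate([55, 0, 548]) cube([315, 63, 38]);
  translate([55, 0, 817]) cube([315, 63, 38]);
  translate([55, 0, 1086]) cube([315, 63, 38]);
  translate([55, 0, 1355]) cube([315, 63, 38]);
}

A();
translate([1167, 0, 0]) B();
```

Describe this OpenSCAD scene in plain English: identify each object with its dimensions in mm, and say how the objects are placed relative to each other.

A is a rectangular picture frame lying in the x–z plane (depth along y). The opening is 653 mm wide (x) by 627 mm tall (z), surrounded by a border 62 mm wide on all four sides. The frame is 15 mm deep and is made of two full-height vertical stiles with two horizontal rails fitted between them.

B is a straight ladder. Two 55×63 mm vertical rails, 1581 mm tall, stand 425 mm apart (outside-to-outside) with their front faces coplanar on the −y side. 5 rungs, each 63 mm deep and 38 mm tall, span between the inner faces of the rails, front faces flush with the rails. The lowest rung's underside is at z = 279 mm and rungs are spaced 269 mm apart (underside to underside).

The ladder is on the floor beside the picture frame on its +x side.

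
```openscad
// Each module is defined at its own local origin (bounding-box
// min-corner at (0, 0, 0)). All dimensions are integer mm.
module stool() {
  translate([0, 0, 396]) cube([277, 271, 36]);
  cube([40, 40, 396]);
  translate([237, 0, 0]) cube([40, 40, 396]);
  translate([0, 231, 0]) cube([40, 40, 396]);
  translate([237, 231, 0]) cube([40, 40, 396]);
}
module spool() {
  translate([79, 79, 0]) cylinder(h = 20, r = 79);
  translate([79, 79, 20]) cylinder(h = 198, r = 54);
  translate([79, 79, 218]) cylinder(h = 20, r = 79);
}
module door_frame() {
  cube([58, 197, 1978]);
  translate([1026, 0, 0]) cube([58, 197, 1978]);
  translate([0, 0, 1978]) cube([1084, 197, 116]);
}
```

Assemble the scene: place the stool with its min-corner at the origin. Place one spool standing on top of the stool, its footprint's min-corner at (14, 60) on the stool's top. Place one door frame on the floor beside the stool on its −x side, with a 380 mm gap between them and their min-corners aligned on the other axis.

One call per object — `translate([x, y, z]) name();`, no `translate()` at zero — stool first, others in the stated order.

stool();
translate([14, 60, 432]) spool();
translate([-1464, 0, 0]) door_frame();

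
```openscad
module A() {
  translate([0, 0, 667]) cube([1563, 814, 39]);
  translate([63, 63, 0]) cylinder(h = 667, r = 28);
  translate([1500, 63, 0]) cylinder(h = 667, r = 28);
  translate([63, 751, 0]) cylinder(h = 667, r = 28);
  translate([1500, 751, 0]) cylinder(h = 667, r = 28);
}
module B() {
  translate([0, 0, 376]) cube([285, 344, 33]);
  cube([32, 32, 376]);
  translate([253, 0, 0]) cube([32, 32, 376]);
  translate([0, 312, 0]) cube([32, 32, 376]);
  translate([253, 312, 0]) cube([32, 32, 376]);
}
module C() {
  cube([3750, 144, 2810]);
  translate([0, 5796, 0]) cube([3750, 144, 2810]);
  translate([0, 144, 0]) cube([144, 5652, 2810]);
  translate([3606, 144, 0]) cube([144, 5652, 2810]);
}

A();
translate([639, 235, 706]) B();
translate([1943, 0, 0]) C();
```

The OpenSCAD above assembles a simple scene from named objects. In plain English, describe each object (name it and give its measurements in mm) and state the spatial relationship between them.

A is a table: top 1563 mm (x) × 814 mm (y), 39 mm thick, upper face at z = 706 mm, on four round legs of 56 mm diameter, each leg's bounding box inset 35 mm from the nearest pair of top edges, running from z = 0 to the bottom of the top.

B is a four-legged stool. The seat is a 285×344×33 mm slab whose top surface is at z = 409 mm; four square legs, each 32×32 mm in cross-section, run from the floor (z = 0) to the underside of the seat, each flush with a corner of the seat.

C is the wall frame of a small rectangular building: four walls, each 2810 mm tall and 144 mm thick, enclosing a footprint 3750 mm (x) by 5940 mm (y) outside-to-outside, with no floor or roof. The front and back walls (the −y and +y sides) span the full width; the two side walls fit between them.

The stool is on top of the table, centred. The house frame is on the floor beside the table on its +x side.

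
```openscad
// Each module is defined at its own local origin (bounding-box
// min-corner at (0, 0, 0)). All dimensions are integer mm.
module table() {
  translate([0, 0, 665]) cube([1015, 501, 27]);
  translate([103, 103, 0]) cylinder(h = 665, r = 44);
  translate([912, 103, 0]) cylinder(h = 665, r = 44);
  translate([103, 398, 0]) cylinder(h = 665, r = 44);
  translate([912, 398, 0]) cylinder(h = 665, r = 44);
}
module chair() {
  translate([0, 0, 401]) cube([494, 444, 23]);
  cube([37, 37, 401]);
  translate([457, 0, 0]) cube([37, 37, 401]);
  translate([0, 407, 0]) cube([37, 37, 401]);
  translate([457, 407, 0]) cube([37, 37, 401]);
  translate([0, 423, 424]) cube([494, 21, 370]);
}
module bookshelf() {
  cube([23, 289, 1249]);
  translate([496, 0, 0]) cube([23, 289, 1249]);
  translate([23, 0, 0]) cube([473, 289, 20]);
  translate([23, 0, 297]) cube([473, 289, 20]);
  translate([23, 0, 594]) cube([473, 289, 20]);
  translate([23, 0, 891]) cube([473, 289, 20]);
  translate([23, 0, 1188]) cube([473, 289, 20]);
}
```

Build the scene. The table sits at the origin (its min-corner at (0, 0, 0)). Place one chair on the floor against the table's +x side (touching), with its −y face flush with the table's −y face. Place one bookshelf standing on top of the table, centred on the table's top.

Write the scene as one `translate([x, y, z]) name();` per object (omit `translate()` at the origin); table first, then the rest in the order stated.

table();
translate([1015, 0, 0]) chair();
translate([248, 106, 692]) bookshelf();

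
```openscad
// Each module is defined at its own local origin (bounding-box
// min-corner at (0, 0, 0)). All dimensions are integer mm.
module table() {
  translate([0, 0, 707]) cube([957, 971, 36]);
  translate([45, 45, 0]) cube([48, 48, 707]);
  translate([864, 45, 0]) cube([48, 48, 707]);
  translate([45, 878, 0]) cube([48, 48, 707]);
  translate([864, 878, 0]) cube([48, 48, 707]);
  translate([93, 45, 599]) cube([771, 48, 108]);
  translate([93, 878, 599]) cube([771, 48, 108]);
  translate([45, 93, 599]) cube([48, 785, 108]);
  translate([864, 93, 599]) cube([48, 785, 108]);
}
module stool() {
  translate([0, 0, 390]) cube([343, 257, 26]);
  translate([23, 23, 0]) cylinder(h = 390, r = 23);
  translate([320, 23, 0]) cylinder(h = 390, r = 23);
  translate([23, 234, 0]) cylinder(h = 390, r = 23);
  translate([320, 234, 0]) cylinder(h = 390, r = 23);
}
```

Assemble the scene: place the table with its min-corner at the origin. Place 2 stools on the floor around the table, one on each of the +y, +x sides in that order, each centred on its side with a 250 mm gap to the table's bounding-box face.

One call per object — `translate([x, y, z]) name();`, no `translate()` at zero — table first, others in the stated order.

table();
translate([307, 1221, 0]) stool();
translate([1207, 357, 0]) stool();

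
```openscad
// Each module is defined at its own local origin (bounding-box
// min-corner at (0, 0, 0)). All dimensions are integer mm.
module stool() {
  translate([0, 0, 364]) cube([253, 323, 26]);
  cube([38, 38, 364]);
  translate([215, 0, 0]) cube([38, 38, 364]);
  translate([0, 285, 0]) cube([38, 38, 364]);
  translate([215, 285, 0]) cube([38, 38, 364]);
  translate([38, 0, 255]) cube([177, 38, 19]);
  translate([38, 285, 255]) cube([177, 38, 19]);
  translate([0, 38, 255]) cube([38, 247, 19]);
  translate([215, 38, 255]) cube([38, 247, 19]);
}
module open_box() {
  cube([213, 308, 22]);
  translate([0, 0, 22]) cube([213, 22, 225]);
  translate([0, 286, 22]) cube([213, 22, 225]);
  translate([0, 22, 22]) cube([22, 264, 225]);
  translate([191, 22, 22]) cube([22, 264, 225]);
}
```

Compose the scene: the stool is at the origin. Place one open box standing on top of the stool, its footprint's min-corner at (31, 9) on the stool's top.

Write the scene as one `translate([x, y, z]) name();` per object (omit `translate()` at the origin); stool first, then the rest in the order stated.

stool();
translate([31, 9, 390]) open_box();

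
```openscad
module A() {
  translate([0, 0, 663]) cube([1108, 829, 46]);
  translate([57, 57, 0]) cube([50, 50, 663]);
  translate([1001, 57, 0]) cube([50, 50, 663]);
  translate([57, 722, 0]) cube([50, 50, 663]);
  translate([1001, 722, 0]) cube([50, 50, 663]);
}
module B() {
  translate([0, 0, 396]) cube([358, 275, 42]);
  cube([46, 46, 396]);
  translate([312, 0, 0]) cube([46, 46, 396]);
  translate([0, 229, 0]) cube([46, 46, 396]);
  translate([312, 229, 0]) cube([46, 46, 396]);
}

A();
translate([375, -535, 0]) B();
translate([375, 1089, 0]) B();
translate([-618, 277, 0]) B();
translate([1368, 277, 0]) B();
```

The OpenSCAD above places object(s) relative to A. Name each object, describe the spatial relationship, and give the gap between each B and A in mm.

Each stool's nearest face is 260 mm from the table's bounding box.

A is a table. B is a stool. Four stools sit around the table at the −y, +y, −x, +x sides. The gap between each stool and the table is 260 mm.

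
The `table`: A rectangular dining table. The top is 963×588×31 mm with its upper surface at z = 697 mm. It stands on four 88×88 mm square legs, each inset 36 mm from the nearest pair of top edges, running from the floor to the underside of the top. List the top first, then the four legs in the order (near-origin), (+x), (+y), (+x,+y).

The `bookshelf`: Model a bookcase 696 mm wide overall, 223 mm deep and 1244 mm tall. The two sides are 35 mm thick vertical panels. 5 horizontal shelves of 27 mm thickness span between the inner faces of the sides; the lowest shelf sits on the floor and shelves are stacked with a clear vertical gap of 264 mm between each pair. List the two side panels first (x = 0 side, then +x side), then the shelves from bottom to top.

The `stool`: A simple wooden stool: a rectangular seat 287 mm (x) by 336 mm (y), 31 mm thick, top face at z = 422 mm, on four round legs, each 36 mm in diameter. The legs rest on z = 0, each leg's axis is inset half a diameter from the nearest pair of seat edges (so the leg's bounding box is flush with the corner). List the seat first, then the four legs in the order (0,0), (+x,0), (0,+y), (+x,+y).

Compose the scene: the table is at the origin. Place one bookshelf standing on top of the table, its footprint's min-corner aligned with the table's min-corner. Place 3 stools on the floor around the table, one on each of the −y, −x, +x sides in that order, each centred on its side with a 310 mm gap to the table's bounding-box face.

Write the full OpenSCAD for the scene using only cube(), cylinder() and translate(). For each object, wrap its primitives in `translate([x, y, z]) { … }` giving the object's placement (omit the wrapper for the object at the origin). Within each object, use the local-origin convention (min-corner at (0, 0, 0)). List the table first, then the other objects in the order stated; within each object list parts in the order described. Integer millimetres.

translate([0, 0, 666]) cube([963, 588, 31]);
translate([36, 36, 0]) cube([88, 88, 666]);
translate([839, 36, 0]) cube([88, 88, 666]);
translate([36, 464, 0]) cube([88, 88, 666]);
translate([839, 464, 0]) cube([88, 88, 666]);
translate([0, 0, 697]) {
  cube([35, 223, 1244]);
  translate([661, 0, 0]) cube([35, 223, 1244]);
  translate([35, 0, 0]) cube([626, 223, 27]);
  translate([35, 0, 291]) cube([626, 223, 27]);
  translate([35, 0, 582]) cube([626, 223, 27]);
  translate([35, 0, 873]) cube([626, 223, 27]);
  translate([35, 0, 1164]) cube([626, 223, 27]);
}
translate([338, -646, 0]) {
  translate([0, 0, 391]) cube([287, 336, 31]);
  translate([18, 18, 0]) cylinder(h = 391, r = 18);
  translate([269, 18, 0]) cylinder(h = 391, r = 18);
  translate([18, 318, 0]) cylinder(h = 391, r = 18);
  translate([269, 318, 0]) cylinder(h = 391, r = 18);
}
translate([-597, 126, 0]) {
  translate([0, 0, 391]) cube([287, 336, 31]);
  translate([18, 18, 0]) cylinder(h = 391, r = 18);
  translate([269, 18, 0]) cylinder(h = 391, r = 18);
  translate([18, 318, 0]) cylinder(h = 391, r = 18);
  translate([269, 318, 0]) cylinder(h = 391, r = 18);
}
translate([1273, 126, 0]) {
  translate([0, 0, 391]) cube([287, 336, 31]);
  translate([18, 18, 0]) cylinder(h = 391, r = 18);
  translate([269, 18, 0]) cylinder(h = 391, r = 18);
  translate([18, 318, 0]) cylinder(h = 391, r = 18);
  translate([269, 318, 0]) cylinder(h = 391, r = 18);
}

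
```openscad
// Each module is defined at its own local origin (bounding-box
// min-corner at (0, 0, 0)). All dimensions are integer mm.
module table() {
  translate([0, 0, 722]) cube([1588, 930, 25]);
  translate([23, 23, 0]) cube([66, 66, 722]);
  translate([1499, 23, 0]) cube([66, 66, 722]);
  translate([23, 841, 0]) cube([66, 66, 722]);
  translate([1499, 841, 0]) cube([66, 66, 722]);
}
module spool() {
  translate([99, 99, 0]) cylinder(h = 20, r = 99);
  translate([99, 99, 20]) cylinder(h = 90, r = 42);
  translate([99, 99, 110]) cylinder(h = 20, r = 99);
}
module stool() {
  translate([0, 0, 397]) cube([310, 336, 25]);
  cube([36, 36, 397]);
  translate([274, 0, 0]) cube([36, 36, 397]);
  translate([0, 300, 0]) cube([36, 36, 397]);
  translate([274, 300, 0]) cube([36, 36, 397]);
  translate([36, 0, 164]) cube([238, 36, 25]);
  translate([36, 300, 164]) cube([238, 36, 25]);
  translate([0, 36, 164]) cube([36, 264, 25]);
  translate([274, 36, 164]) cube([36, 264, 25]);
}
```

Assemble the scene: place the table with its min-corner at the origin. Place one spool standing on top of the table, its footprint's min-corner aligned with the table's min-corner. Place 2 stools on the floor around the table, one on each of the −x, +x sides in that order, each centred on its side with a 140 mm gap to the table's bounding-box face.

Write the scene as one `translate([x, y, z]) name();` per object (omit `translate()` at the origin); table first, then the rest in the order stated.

table();
translate([0, 0, 747]) spool();
translate([-450, 297, 0]) stool();
translate([1728, 297, 0]) stool();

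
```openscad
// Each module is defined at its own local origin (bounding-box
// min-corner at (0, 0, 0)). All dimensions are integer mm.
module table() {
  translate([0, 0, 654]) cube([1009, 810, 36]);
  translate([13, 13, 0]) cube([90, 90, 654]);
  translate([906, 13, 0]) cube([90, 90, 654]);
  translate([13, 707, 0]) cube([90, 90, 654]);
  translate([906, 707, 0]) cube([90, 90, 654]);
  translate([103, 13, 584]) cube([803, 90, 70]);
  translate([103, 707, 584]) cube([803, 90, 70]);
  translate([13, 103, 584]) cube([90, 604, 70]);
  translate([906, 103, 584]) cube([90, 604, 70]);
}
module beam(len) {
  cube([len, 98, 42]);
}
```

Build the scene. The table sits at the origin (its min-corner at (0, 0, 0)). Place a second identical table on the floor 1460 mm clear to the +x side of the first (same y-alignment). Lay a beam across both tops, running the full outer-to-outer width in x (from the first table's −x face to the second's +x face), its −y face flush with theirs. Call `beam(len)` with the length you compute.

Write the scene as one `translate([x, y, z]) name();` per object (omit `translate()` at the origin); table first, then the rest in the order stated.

table();
translate([2469, 0, 0]) table();
translate([0, 0, 690]) beam(3478);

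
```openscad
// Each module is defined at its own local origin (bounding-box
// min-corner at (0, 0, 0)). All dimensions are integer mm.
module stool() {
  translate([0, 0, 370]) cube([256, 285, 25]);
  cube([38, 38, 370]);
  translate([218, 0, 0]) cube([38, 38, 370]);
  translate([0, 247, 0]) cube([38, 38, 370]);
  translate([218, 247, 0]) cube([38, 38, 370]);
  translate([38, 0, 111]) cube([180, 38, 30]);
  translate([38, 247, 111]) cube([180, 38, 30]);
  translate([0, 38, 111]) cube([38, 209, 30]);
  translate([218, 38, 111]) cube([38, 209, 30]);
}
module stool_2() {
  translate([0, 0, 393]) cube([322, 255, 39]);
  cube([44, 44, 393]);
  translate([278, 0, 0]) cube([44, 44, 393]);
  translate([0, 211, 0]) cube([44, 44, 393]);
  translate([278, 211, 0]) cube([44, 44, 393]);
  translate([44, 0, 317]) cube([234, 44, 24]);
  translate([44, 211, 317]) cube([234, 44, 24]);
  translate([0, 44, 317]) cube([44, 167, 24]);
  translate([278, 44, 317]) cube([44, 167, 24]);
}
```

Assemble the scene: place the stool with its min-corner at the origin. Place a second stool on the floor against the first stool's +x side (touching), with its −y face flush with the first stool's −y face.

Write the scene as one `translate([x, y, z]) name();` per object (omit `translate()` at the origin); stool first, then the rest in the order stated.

stool();
translate([256, 0, 0]) stool_2();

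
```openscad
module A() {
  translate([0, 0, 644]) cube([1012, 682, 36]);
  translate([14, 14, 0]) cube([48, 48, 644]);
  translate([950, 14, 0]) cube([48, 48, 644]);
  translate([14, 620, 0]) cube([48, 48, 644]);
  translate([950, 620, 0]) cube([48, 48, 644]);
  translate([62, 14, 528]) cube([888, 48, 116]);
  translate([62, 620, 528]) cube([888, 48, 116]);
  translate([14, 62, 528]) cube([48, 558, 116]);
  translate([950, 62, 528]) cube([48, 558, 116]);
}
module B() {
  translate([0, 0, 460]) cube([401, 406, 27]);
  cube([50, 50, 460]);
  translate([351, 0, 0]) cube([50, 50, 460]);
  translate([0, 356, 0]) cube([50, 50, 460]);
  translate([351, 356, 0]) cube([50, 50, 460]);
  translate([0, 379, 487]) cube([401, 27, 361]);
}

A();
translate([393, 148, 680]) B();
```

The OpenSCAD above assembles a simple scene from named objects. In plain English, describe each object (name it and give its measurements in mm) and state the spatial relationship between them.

A is a table: top 1012 mm (x) × 682 mm (y), 36 mm thick, upper face at z = 680 mm, on four 48×48 mm square legs, each inset 14 mm from the nearest pair of top edges, running from z = 0 to the bottom of the top. Four apron rails, 48 mm thick and 116 mm tall, run between adjacent legs with their top edges flush with the underside of the top and their outer faces flush with the legs' outer faces.

B is a chair. The seat is a 401×406×27 mm slab with its top at z = 487 mm, on four 50×50 mm corner legs (flush with the seat edges, standing on z = 0). A flat backrest 27 mm thick, 361 mm tall, spans the full seat width and rises from the seat top along its +y edge, rear face flush with the rear of the seat.

The chair is on top of the table.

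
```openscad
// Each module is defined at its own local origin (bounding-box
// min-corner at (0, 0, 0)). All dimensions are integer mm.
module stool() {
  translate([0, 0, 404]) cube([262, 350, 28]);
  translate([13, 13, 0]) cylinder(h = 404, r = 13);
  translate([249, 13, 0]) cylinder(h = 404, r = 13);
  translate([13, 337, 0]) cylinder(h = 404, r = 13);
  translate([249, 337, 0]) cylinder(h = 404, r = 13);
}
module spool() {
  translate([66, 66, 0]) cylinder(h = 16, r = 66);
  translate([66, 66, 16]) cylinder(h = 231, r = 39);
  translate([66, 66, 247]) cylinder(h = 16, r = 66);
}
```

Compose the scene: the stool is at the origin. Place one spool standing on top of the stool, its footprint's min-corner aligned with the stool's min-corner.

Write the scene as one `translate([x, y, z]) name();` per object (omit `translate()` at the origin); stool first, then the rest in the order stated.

stool();
translate([0, 0, 432]) spool();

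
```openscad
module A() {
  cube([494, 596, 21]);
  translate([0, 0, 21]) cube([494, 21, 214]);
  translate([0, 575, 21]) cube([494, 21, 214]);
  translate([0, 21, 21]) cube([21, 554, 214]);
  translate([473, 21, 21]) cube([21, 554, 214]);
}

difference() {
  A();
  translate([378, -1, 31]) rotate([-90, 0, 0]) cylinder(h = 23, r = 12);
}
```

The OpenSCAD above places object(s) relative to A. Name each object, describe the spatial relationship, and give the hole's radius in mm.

The subtracted cylinder has r = 12 mm.

A is an open box. The open box has a circular hole through its front wall. The hole's radius is 12 mm.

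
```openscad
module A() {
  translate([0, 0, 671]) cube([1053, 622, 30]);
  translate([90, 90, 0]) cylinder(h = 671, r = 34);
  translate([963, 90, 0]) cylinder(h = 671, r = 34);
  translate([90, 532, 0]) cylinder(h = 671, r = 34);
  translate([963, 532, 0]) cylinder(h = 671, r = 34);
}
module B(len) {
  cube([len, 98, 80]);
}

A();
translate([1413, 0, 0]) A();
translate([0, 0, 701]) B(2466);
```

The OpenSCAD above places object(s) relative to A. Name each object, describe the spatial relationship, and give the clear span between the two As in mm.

A is a table. B is a beam. A beam spans the tops of two tables. The clear span between the two tables is 360 mm.

Second table starts at x = 1413; first ends at x = 1053; clear span = 1413 − 1053 = 360 mm.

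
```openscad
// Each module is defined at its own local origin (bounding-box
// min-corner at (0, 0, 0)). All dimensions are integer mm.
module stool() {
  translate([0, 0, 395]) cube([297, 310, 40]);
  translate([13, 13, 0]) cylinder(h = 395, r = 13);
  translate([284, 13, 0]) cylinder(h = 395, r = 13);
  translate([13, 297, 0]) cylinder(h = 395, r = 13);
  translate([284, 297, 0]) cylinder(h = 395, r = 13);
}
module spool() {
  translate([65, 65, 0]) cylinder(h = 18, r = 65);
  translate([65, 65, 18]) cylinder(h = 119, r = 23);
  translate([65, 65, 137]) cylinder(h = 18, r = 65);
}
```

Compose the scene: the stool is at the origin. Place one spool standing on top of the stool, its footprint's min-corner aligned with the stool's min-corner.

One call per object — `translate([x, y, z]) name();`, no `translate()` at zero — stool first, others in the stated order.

stool();
translate([0, 0, 435]) spool();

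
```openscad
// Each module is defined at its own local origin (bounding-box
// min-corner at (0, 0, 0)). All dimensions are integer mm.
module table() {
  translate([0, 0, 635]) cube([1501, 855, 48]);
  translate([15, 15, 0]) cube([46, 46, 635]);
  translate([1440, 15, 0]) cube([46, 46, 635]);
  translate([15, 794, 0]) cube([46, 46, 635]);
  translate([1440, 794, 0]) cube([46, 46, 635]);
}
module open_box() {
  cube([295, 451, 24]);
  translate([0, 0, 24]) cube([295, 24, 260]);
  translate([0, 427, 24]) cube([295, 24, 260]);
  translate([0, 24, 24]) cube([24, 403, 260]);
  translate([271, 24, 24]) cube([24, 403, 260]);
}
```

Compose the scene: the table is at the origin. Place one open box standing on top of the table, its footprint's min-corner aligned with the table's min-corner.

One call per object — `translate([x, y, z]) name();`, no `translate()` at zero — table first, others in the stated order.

table();
translate([0, 0, 683]) open_box();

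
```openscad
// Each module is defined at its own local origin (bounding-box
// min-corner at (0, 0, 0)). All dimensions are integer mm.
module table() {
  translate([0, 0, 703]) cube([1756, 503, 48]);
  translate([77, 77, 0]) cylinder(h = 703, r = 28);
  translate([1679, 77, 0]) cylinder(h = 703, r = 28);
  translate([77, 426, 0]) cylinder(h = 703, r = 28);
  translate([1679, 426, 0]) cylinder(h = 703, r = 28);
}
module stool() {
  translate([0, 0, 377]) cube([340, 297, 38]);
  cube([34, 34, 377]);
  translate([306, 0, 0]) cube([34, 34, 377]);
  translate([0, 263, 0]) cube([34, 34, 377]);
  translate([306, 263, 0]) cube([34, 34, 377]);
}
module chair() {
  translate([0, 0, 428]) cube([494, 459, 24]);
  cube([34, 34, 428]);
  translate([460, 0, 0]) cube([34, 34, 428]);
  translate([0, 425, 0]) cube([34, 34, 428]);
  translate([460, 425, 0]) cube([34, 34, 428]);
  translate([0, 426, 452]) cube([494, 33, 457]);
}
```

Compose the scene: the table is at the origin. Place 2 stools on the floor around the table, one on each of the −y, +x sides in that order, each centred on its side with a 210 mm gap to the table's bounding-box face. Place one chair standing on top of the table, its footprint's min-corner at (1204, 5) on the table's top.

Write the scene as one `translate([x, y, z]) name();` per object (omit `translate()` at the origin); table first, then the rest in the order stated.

table();
translate([708, -507, 0]) stool();
translate([1966, 103, 0]) stool();
translate([1204, 5, 751]) chair();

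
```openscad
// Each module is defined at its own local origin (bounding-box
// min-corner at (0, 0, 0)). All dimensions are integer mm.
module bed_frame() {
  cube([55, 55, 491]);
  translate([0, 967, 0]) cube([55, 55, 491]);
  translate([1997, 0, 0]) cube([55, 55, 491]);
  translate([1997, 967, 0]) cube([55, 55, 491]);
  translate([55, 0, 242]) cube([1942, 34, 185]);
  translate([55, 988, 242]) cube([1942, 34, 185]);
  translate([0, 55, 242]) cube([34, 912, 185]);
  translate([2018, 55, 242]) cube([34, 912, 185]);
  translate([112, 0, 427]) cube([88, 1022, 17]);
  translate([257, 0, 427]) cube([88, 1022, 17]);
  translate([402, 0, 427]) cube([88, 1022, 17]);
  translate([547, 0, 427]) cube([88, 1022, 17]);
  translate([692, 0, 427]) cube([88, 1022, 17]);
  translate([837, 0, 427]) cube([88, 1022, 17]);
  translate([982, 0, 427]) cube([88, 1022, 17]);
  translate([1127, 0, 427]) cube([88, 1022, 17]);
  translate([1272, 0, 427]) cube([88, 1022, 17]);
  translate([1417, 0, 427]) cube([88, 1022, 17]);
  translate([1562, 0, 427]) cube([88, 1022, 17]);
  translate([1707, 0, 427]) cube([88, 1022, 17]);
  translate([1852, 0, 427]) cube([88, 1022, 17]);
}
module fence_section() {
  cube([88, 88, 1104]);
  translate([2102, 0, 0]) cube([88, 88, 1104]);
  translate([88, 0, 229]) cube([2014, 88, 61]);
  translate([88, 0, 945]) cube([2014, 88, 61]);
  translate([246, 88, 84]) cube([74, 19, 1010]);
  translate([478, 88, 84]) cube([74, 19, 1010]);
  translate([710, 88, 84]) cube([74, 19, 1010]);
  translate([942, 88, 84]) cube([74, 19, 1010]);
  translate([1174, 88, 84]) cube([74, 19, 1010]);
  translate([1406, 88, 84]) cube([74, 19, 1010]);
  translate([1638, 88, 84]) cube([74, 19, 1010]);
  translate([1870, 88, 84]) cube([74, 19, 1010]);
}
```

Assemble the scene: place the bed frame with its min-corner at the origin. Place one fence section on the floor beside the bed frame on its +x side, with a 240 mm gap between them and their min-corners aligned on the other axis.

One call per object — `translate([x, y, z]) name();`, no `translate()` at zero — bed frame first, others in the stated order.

bed_frame();
translate([2292, 0, 0]) fence_section();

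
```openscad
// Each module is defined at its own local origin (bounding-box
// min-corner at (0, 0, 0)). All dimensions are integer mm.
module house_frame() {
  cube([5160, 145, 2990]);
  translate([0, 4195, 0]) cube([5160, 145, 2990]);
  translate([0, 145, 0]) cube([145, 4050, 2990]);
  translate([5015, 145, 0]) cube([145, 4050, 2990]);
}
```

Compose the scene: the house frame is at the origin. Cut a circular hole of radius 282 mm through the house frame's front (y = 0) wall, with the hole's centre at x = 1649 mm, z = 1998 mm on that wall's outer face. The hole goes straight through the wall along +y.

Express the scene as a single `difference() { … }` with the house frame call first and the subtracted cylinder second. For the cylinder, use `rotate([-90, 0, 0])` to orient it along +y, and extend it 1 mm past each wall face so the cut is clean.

difference() {
  house_frame();
  translate([1649, -1, 1998]) rotate([-90, 0, 0]) cylinder(h = 147, r = 282);
}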